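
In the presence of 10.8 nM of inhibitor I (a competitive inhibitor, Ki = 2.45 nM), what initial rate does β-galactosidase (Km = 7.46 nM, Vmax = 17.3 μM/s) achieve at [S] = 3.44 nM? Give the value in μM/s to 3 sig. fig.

With α = 1 + [I]/Ki = 1 + 10.8/2.45 = 5.408, the competitive rate law is v = Vmax[S] / (αKm + [S]).
v = 17.3×3.44 / (5.408×7.46 + 3.44) = 59.51/43.78 = 1.36 μM/s.

1.36 μM/s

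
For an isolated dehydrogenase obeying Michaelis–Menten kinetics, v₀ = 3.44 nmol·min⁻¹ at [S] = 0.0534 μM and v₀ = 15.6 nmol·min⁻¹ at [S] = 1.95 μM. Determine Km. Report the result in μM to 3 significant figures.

From v = Vmax[S]/(Km+[S]), each point gives Vmax = v(Km+[S])/[S].
Equating: 3.44(Km+0.0534)/0.0534 = 15.6(Km+1.95)/1.95.
64.42·Km + 3.44 = 8.000·Km + 15.6, so (64.42 − 8.000)·Km = 15.6 − 3.44.
Km = 12.16/56.42 = 0.216 μM; then Vmax = 3.44(0.216+0.0534)/0.0534 = 17.3 nmol·min⁻¹.

0.216 μM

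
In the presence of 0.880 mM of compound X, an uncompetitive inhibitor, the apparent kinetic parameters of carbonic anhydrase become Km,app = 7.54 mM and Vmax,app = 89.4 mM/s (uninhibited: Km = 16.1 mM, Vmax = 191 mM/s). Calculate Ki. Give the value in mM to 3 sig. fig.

Uncompetitive: Vmax,app = Vmax/α (and Km,app = Km/α) with α = 1 + [I]/Ki.
α = Vmax/Vmax,app = 191/89.4 = 2.136.
Since α = 1 + [I]/Ki, [I]/Ki = 2.136 − 1 = 1.136 and Ki = 0.880/1.136 = 0.774 mM.

0.774 mM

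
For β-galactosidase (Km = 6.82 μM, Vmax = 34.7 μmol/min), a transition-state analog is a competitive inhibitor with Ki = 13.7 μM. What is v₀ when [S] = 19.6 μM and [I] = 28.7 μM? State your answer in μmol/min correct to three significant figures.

With α = 1 + [I]/Ki = 1 + 28.7/13.7 = 3.095, the competitive rate law is v = Vmax[S] / (αKm + [S]).
v = 34.7×19.6 / (3.095×6.82 + 19.6) = 680.1/40.71 = 16.7 μmol/min.

16.7 μmol/min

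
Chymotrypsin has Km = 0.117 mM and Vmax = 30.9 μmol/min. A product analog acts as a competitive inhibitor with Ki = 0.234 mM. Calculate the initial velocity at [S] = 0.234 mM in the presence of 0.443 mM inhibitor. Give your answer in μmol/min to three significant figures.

12.6 μmol/min

With α = 1 + [I]/Ki = 1 + 0.443/0.234 = 2.893, the competitive rate law is v = Vmax[S] / (αKm + [S]).
v = 30.9×0.234 / (2.893×0.117 + 0.234) = 7.231/0.5725 = 12.6 μmol/min.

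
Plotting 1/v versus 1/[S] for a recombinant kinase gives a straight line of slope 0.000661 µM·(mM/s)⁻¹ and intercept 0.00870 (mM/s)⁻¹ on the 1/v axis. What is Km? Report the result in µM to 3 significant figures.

y-intercept = 1/Vmax ⇒ Vmax = 115 mM/s; slope = Km/Vmax ⇒ Km = slope × Vmax.
Km = 0.000661 × 115 = 0.0760 µM.

0.0760 µM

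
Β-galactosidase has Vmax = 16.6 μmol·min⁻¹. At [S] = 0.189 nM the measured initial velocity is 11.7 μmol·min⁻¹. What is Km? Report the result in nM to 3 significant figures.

0.0792 nM

v/Vmax = 11.7/16.6 = 0.7048 = [S]/(Km+[S]).
So Km + [S] = [S]/0.7048 = 0.2682 nM, giving Km = 0.2682 − 0.189 = 0.0792 nM.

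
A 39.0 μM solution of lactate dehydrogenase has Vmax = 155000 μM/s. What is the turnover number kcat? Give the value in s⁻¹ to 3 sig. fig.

3970 s⁻¹

kcat = Vmax/[E]total = 155000 μM/s / 39.0 μM = 3970 s⁻¹.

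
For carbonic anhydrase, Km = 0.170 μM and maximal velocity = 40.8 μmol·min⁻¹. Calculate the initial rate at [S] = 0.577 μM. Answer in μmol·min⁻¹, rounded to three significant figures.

v = Vmax·[S]/(Km + [S]) = 40.8 × 0.577 / (0.170 + 0.577)
  = 23.54 / 0.7470 = 31.5 μmol·min⁻¹.

31.5 μmol·min⁻¹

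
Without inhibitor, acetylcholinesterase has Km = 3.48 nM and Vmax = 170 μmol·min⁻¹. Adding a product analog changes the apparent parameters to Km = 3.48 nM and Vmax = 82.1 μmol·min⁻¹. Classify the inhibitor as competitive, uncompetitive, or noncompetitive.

noncompetitive

Vmax decreases (170 → 82.1 μmol·min⁻¹) while Km is unchanged — pure noncompetitive inhibition.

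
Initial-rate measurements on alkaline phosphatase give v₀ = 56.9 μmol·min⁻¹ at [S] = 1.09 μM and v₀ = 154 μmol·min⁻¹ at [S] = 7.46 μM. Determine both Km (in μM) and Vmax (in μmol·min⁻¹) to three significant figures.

In reciprocal form, 1/v = (Km/Vmax)·(1/[S]) + 1/Vmax. The two points give (1/[S], 1/v) = (0.9174, 0.01757) and (0.1340, 0.006494).
Slope = (0.01757 − 0.006494)/(0.9174 − 0.1340) = 0.01415; intercept = 0.01757 − 0.01415×0.9174 = 0.004597.
Vmax = 1/intercept = 218 μmol·min⁻¹; Km = slope × Vmax = 0.01415 × 218 = 3.08 μM.

Km = 3.08 μM; Vmax = 218 μmol·min⁻¹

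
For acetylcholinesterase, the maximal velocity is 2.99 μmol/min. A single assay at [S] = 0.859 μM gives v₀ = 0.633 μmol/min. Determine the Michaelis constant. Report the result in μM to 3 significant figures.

3.20 μM

From v = Vmax[S]/(Km+[S]), Km = [S](Vmax − v)/v.
Km = 0.859 × (2.99 − 0.633) / 0.633 = 2.025/0.633 = 3.20 μM.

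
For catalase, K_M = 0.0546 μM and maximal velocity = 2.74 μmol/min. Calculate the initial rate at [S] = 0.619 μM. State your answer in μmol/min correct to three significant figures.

2.52 μmol/min

[S]/(Km+[S]) = 0.619/0.6736 = 0.9189, the fractional saturation.
v = 0.9189 × Vmax = 0.9189 × 2.74 = 2.52 μmol/min.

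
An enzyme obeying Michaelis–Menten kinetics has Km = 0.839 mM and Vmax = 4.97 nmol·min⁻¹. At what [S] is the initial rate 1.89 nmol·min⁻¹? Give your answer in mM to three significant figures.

0.515 mM

Rearranging v = Vmax[S]/(Km+[S]) gives [S] = Km·v/(Vmax − v).
[S] = 0.839 × 1.89 / (4.97 − 1.89) = 1.586/3.080 = 0.515 mM.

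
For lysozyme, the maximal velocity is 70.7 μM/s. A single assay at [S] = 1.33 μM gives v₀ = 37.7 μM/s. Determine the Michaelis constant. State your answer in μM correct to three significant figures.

From v = Vmax[S]/(Km+[S]), Km = [S](Vmax − v)/v.
Km = 1.33 × (70.7 − 37.7) / 37.7 = 43.89/37.7 = 1.16 μM.

1.16 μM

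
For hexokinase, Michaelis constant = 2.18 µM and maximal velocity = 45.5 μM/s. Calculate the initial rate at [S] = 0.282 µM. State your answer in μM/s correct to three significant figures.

v = Vmax·[S]/(Km + [S]) = 45.5 × 0.282 / (2.18 + 0.282)
  = 12.83 / 2.462 = 5.21 μM/s.

5.21 μM/s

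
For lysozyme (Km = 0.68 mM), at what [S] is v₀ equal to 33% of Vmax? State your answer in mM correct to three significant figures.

v/Vmax = [S]/(Km+[S]) = 0.33, so [S] = Km·0.33/(1 − 0.33) = 0.68 × 0.4925.
[S] = 0.335 mM.

0.335 mM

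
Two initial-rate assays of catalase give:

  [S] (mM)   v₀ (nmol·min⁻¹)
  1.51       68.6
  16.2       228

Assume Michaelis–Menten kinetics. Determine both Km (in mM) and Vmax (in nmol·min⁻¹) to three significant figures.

In reciprocal form, 1/v = (Km/Vmax)·(1/[S]) + 1/Vmax. The two points give (1/[S], 1/v) = (0.6623, 0.01458) and (0.06173, 0.004386).
Slope = (0.01458 − 0.004386)/(0.6623 − 0.06173) = 0.01697; intercept = 0.01458 − 0.01697×0.6623 = 0.003338.
Vmax = 1/intercept = 300 nmol·min⁻¹; Km = slope × Vmax = 0.01697 × 300 = 5.08 mM.

Km = 5.08 mM; Vmax = 300 nmol·min⁻¹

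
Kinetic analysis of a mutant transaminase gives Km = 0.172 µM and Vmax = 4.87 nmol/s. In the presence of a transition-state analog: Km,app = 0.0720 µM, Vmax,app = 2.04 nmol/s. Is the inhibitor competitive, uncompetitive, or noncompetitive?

uncompetitive

Both Km and Vmax decrease by the same factor (~2.39-fold) — characteristic of uncompetitive inhibition.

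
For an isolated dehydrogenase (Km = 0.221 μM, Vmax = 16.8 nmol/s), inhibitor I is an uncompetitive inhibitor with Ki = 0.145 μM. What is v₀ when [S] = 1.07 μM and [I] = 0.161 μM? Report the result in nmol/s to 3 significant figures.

α = 1 + [I]/Ki = 1 + 0.161/0.145 = 2.110.
For an uncompetitive inhibitor, both parameters are divided by α, giving Vmax/α and Km/α: Km,app = 0.105 μM, Vmax,app = 7.96 nmol/s.
v = Vmax,app·[S]/(Km,app + [S]) = 7.96 × 1.07/(0.105 + 1.07) = 7.25 nmol/s.

7.25 nmol/s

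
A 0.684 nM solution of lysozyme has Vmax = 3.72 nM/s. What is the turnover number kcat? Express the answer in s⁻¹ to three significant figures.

5.44 s⁻¹

kcat = Vmax/[E]total = 3.72 nM/s / 0.684 nM = 5.44 s⁻¹.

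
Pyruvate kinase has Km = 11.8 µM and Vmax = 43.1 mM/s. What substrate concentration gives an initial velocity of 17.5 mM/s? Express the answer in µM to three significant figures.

The required fractional saturation is v/Vmax = 17.5/43.1 = 0.4060.
Then [S]/(Km+[S]) = 0.4060 ⇒ [S] = 11.8 × 0.4060/(1 − 0.4060) = 8.07 µM.

8.07 µM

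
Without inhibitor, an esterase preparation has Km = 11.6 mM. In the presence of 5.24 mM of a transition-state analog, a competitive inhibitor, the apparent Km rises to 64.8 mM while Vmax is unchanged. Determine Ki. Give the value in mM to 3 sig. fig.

1.14 mM

Competitive: Km,app = α·Km with α = 1 + [I]/Ki.
α = Km,app/Km = 64.8/11.6 = 5.586.
Since α = 1 + [I]/Ki, [I]/Ki = 5.586 − 1 = 4.586 and Ki = 5.24/4.586 = 1.14 mM.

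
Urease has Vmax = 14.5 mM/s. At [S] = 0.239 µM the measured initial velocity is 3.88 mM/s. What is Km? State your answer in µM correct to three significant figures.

0.654 µM

v/Vmax = 3.88/14.5 = 0.2676 = [S]/(Km+[S]).
So Km + [S] = [S]/0.2676 = 0.8932 µM, giving Km = 0.8932 − 0.239 = 0.654 µM.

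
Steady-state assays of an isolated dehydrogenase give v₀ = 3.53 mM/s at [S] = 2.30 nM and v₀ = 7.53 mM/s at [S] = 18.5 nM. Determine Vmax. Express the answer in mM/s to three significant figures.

From v = Vmax[S]/(Km+[S]), each point gives Vmax = v(Km+[S])/[S].
Equating: 3.53(Km+2.30)/2.30 = 7.53(Km+18.5)/18.5.
1.535·Km + 3.53 = 0.4070·Km + 7.53, so (1.535 − 0.4070)·Km = 7.53 − 3.53.
Km = 4.000/1.128 = 3.55 nM; then Vmax = 3.53(3.55+2.30)/2.30 = 8.97 mM/s.

8.97 mM/s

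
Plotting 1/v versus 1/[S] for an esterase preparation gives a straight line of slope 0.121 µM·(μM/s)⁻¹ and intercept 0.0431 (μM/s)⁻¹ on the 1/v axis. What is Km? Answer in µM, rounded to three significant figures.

y-intercept = 1/Vmax ⇒ Vmax = 23.2 μM/s; slope = Km/Vmax ⇒ Km = slope × Vmax.
Km = 0.121 × 23.2 = 2.81 µM.

2.81 µM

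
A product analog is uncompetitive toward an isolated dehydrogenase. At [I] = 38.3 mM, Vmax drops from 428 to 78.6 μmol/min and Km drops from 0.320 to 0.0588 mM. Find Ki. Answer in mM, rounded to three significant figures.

8.62 mM

Uncompetitive: Vmax,app = Vmax/α (and Km,app = Km/α) with α = 1 + [I]/Ki.
α = Vmax/Vmax,app = 428/78.6 = 5.445.
Ki = [I]/(α − 1) = 38.3/4.445 = 8.62 mM.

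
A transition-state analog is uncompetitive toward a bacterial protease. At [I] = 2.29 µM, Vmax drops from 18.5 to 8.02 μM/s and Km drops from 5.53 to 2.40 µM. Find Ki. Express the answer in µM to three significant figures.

1.75 µM

Uncompetitive: Vmax,app = Vmax/α (and Km,app = Km/α) with α = 1 + [I]/Ki.
α = Vmax/Vmax,app = 18.5/8.02 = 2.307.
Since α = 1 + [I]/Ki, [I]/Ki = 2.307 − 1 = 1.307 and Ki = 2.29/1.307 = 1.75 µM.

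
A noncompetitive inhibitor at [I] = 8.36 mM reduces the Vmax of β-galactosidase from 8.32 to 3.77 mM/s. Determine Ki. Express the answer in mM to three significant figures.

Noncompetitive: Vmax,app = Vmax/α with α = 1 + [I]/Ki.
α = Vmax/Vmax,app = 8.32/3.77 = 2.207.
Since α = 1 + [I]/Ki, [I]/Ki = 2.207 − 1 = 1.207 and Ki = 8.36/1.207 = 6.93 mM.

6.93 mM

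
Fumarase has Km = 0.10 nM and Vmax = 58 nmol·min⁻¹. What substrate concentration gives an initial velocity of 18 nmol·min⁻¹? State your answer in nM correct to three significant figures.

The required fractional saturation is v/Vmax = 18/58 = 0.3103.
Then [S]/(Km+[S]) = 0.3103 ⇒ [S] = 0.10 × 0.3103/(1 − 0.3103) = 0.0450 nM.

0.0450 nM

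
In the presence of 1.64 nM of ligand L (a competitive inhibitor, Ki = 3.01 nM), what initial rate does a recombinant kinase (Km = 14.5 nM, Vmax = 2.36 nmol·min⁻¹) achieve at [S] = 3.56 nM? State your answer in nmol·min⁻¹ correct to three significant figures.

0.324 nmol·min⁻¹

α = 1 + [I]/Ki = 1 + 1.64/3.01 = 1.545.
For a competitive inhibitor, Vmax is unchanged and the apparent Km becomes α·Km: Km,app = 22.4 nM, Vmax,app = 2.36 nmol·min⁻¹.
v = Vmax,app·[S]/(Km,app + [S]) = 2.36 × 3.56/(22.4 + 3.56) = 0.324 nmol·min⁻¹.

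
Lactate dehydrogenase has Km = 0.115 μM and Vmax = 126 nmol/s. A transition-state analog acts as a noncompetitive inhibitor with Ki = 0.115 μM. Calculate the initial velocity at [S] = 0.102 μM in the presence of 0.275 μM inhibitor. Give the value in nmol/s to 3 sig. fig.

With α = 1 + [I]/Ki = 1 + 0.275/0.115 = 3.391, the noncompetitive rate law is v = (Vmax/α)·[S] / (Km + [S]).
v = (126/3.391)×0.102 / (0.115 + 0.102) = 3.790/0.2170 = 17.5 nmol/s.

17.5 nmol/s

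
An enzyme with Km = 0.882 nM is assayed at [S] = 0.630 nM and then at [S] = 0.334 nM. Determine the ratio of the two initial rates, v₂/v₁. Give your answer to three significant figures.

0.659

The fractional saturations are [S]/(Km+[S]) = 0.630/1.512 = 0.4167 and 0.334/1.216 = 0.2747.
v₂/v₁ is just their ratio: 0.2747/0.4167 = 0.659.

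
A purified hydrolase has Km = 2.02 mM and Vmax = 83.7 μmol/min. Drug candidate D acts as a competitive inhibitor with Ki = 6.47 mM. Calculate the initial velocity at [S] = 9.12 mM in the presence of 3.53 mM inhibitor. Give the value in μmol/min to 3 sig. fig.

62.4 μmol/min

With α = 1 + [I]/Ki = 1 + 3.53/6.47 = 1.546, the competitive rate law is v = Vmax[S] / (αKm + [S]).
v = 83.7×9.12 / (1.546×2.02 + 9.12) = 763.3/12.24 = 62.4 μmol/min.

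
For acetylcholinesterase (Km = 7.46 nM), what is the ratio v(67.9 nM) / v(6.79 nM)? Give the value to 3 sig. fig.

The fractional saturations are [S]/(Km+[S]) = 6.79/14.25 = 0.4765 and 67.9/75.36 = 0.9010.
v₂/v₁ is just their ratio: 0.9010/0.4765 = 1.89.

1.89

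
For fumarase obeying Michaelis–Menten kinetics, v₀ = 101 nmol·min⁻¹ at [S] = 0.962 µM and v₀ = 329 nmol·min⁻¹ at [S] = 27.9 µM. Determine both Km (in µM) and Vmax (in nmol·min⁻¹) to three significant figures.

From v = Vmax[S]/(Km+[S]), each point gives Vmax = v(Km+[S])/[S].
Equating: 101(Km+0.962)/0.962 = 329(Km+27.9)/27.9.
105.0·Km + 101 = 11.79·Km + 329, so (105.0 − 11.79)·Km = 329 − 101.
Km = 228.0/93.20 = 2.45 µM; then Vmax = 101(2.45+0.962)/0.962 = 358 nmol·min⁻¹.

Km = 2.45 µM; Vmax = 358 nmol·min⁻¹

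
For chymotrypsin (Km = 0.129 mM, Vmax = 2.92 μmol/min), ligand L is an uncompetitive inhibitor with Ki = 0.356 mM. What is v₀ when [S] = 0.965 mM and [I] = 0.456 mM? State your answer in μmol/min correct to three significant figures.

1.21 μmol/min

With α = 1 + [I]/Ki = 1 + 0.456/0.356 = 2.281, the uncompetitive rate law is v = (Vmax/α)·[S] / (Km/α + [S]).
v = (2.92/2.281)×0.965 / (0.129/2.281 + 0.965) = 1.235/1.022 = 1.21 μmol/min.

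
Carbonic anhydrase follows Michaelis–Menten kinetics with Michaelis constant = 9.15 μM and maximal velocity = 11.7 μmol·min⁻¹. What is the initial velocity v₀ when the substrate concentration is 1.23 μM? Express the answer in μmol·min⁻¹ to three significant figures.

1.39 μmol·min⁻¹

v = Vmax·[S]/(Km + [S]) = 11.7 × 1.23 / (9.15 + 1.23)
  = 14.39 / 10.38 = 1.39 μmol·min⁻¹.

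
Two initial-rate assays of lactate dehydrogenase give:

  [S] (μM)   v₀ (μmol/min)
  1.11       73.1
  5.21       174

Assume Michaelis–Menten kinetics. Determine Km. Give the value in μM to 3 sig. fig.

In reciprocal form, 1/v = (Km/Vmax)·(1/[S]) + 1/Vmax. The two points give (1/[S], 1/v) = (0.9009, 0.01368) and (0.1919, 0.005747).
Slope = (0.01368 − 0.005747)/(0.9009 − 0.1919) = 0.01119; intercept = 0.01368 − 0.01119×0.9009 = 0.003599.
Vmax = 1/intercept = 278 μmol/min; Km = slope × Vmax = 0.01119 × 278 = 3.11 μM.

3.11 μM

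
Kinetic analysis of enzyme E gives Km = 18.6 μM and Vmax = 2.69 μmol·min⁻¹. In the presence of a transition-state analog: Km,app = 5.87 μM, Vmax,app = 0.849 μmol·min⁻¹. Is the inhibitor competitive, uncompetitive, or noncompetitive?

uncompetitive

Both Km and Vmax decrease by the same factor (~3.17-fold) — characteristic of uncompetitive inhibition.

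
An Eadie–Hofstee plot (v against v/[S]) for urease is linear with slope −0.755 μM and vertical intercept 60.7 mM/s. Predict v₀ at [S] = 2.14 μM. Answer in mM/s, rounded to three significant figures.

44.9 mM/s

In the Eadie–Hofstee form v = Vmax − Km·(v/[S]), the slope is −Km and the intercept is Vmax, so Km = 0.755 μM and Vmax = 60.7 mM/s.
v = 60.7 × 2.14/(0.755 + 2.14) = 44.9 mM/s.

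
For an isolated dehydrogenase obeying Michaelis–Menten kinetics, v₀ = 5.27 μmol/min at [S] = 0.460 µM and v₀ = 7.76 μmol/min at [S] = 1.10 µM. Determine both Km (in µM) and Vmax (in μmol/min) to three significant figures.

Km = 0.566 µM; Vmax = 11.8 μmol/min

In reciprocal form, 1/v = (Km/Vmax)·(1/[S]) + 1/Vmax. The two points give (1/[S], 1/v) = (2.174, 0.1898) and (0.9091, 0.1289).
Slope = (0.1898 − 0.1289)/(2.174 − 0.9091) = 0.04814; intercept = 0.1898 − 0.04814×2.174 = 0.08510.
Vmax = 1/intercept = 11.8 μmol/min; Km = slope × Vmax = 0.04814 × 11.8 = 0.566 µM.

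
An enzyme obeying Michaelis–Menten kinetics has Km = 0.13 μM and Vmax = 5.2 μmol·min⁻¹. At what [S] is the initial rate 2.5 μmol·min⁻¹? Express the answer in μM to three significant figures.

0.120 μM

Rearranging v = Vmax[S]/(Km+[S]) gives [S] = Km·v/(Vmax − v).
[S] = 0.13 × 2.5 / (5.2 − 2.5) = 0.3250/2.700 = 0.120 μM.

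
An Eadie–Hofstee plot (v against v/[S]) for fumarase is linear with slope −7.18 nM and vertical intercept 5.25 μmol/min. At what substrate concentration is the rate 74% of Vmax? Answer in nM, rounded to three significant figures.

The Eadie–Hofstee slope gives Km = 7.18 nM (slope = −Km).
v/Vmax = [S]/(Km+[S]) = 0.74 ⇒ [S] = Km·0.74/(1−0.74) = 7.18 × 2.846 = 20.4 nM.

20.4 nM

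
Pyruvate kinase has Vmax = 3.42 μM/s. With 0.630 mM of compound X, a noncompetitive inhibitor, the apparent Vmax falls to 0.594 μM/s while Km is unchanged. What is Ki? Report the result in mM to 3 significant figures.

Noncompetitive: Vmax,app = Vmax/α with α = 1 + [I]/Ki.
α = Vmax/Vmax,app = 3.42/0.594 = 5.758.
Ki = [I]/(α − 1) = 0.630/4.758 = 0.132 mM.

0.132 mM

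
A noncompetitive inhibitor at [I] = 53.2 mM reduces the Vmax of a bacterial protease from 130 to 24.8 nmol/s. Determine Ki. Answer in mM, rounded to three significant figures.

12.5 mM

Noncompetitive: Vmax,app = Vmax/α with α = 1 + [I]/Ki.
α = Vmax/Vmax,app = 130/24.8 = 5.242.
Since α = 1 + [I]/Ki, [I]/Ki = 5.242 − 1 = 4.242 and Ki = 53.2/4.242 = 12.5 mM.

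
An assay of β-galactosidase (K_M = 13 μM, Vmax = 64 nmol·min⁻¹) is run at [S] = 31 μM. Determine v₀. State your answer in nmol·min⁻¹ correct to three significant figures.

[S]/(Km+[S]) = 31/44.00 = 0.7045, the fractional saturation.
v = 0.7045 × Vmax = 0.7045 × 64 = 45.1 nmol·min⁻¹.

45.1 nmol·min⁻¹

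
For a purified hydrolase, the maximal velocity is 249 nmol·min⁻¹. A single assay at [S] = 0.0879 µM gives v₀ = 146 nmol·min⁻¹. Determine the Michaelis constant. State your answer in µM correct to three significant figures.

v/Vmax = 146/249 = 0.5863 = [S]/(Km+[S]).
So Km + [S] = [S]/0.5863 = 0.1499 µM, giving Km = 0.1499 − 0.0879 = 0.0620 µM.

0.0620 µM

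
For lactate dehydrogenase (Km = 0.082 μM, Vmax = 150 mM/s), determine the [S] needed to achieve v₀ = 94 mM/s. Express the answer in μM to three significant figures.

0.138 μM

The required fractional saturation is v/Vmax = 94/150 = 0.6267.
Then [S]/(Km+[S]) = 0.6267 ⇒ [S] = 0.082 × 0.6267/(1 − 0.6267) = 0.138 μM.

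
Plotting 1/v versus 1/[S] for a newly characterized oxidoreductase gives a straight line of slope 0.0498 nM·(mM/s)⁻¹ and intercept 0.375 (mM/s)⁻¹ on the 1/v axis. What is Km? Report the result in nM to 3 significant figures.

y-intercept = 1/Vmax ⇒ Vmax = 2.67 mM/s; slope = Km/Vmax ⇒ Km = slope × Vmax.
Km = 0.0498 × 2.67 = 0.133 nM.

0.133 nM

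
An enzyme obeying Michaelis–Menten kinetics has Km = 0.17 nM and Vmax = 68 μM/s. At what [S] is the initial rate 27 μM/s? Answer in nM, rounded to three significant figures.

0.112 nM

The required fractional saturation is v/Vmax = 27/68 = 0.3971.
Then [S]/(Km+[S]) = 0.3971 ⇒ [S] = 0.17 × 0.3971/(1 − 0.3971) = 0.112 nM.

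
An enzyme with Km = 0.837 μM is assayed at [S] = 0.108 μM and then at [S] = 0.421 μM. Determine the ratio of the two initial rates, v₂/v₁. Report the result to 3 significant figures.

The fractional saturations are [S]/(Km+[S]) = 0.108/0.9450 = 0.1143 and 0.421/1.258 = 0.3347.
v₂/v₁ is just their ratio: 0.3347/0.1143 = 2.93.

2.93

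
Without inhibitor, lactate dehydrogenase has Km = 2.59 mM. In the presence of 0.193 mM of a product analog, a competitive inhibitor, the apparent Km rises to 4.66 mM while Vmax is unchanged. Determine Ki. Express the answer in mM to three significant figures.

Competitive: Km,app = α·Km with α = 1 + [I]/Ki.
α = Km,app/Km = 4.66/2.59 = 1.799.
Ki = [I]/(α − 1) = 0.193/0.7992 = 0.241 mM.

0.241 mM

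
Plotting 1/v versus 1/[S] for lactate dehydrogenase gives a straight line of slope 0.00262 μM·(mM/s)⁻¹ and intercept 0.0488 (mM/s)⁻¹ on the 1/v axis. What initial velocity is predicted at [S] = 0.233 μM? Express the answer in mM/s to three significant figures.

The y-intercept is 1/Vmax, so Vmax = 1/0.0488 = 20.5 mM/s.
The slope is Km/Vmax, so Km = 0.00262 × 20.5 = 0.0537 μM.
Then v = 20.5 × 0.233/(0.0537 + 0.233) = 16.7 mM/s.

16.7 mM/s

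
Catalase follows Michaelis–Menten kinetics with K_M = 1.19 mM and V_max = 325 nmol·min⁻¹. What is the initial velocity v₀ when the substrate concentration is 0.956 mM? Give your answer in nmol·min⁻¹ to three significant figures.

145 nmol·min⁻¹

v = Vmax·[S]/(Km + [S]) = 325 × 0.956 / (1.19 + 0.956)
  = 310.7 / 2.146 = 145 nmol·min⁻¹.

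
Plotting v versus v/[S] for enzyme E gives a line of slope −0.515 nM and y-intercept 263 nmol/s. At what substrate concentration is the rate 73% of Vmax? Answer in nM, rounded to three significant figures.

1.39 nM

The Eadie–Hofstee slope gives Km = 0.515 nM (slope = −Km).
v/Vmax = [S]/(Km+[S]) = 0.73 ⇒ [S] = Km·0.73/(1−0.73) = 0.515 × 2.704 = 1.39 nM.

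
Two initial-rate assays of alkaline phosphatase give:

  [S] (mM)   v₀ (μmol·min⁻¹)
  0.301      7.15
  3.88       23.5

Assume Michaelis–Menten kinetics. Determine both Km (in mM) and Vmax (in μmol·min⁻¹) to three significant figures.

In reciprocal form, 1/v = (Km/Vmax)·(1/[S]) + 1/Vmax. The two points give (1/[S], 1/v) = (3.322, 0.1399) and (0.2577, 0.04255).
Slope = (0.1399 − 0.04255)/(3.322 − 0.2577) = 0.03175; intercept = 0.1399 − 0.03175×3.322 = 0.03437.
Vmax = 1/intercept = 29.1 μmol·min⁻¹; Km = slope × Vmax = 0.03175 × 29.1 = 0.924 mM.

Km = 0.924 mM; Vmax = 29.1 μmol·min⁻¹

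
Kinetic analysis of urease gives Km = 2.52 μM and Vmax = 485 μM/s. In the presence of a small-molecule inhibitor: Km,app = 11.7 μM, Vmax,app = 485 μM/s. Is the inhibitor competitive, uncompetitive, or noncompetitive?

competitive

Km increases (2.52 → 11.7 μM) while Vmax is unchanged — the hallmark of competitive inhibition.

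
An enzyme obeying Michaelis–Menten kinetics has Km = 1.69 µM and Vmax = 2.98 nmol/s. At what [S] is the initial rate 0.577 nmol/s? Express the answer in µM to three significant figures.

0.406 µM

The required fractional saturation is v/Vmax = 0.577/2.98 = 0.1936.
Then [S]/(Km+[S]) = 0.1936 ⇒ [S] = 1.69 × 0.1936/(1 − 0.1936) = 0.406 µM.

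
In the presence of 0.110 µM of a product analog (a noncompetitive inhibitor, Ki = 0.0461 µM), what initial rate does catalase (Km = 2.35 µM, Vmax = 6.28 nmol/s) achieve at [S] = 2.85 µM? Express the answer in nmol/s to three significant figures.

α = 1 + [I]/Ki = 1 + 0.110/0.0461 = 3.386.
For a noncompetitive inhibitor, Vmax is reduced to Vmax/α while Km is unchanged: Km,app = 2.35 µM, Vmax,app = 1.85 nmol/s.
v = Vmax,app·[S]/(Km,app + [S]) = 1.85 × 2.85/(2.35 + 2.85) = 1.02 nmol/s.

1.02 nmol/s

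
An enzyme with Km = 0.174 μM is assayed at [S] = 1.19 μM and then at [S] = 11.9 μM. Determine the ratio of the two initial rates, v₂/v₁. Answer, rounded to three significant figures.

Since Vmax cancels, v₂/v₁ = [S]₂(Km+[S]₁) / [S]₁(Km+[S]₂).
= 11.9×(0.174+1.19) / (1.19×(0.174+11.9)) = 16.23/14.37 = 1.13.

1.13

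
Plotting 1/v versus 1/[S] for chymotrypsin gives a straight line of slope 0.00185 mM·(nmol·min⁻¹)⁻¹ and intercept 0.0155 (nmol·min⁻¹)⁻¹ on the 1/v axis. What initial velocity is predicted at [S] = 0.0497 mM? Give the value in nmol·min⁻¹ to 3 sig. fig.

19.0 nmol·min⁻¹

The y-intercept is 1/Vmax, so Vmax = 1/0.0155 = 64.5 nmol·min⁻¹.
The slope is Km/Vmax, so Km = 0.00185 × 64.5 = 0.119 mM.
Then v = 64.5 × 0.0497/(0.119 + 0.0497) = 19.0 nmol·min⁻¹.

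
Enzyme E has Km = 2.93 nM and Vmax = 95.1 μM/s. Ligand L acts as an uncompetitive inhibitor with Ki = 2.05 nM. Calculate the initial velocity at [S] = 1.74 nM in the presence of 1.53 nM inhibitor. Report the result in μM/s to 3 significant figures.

27.7 μM/s

α = 1 + [I]/Ki = 1 + 1.53/2.05 = 1.746.
For an uncompetitive inhibitor, both parameters are divided by α, giving Vmax/α and Km/α: Km,app = 1.68 nM, Vmax,app = 54.5 μM/s.
v = Vmax,app·[S]/(Km,app + [S]) = 54.5 × 1.74/(1.68 + 1.74) = 27.7 μM/s.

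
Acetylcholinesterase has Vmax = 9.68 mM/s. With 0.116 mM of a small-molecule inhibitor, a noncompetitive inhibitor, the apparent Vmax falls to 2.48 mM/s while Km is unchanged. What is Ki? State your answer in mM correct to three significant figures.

Noncompetitive: Vmax,app = Vmax/α with α = 1 + [I]/Ki.
α = Vmax/Vmax,app = 9.68/2.48 = 3.903.
Since α = 1 + [I]/Ki, [I]/Ki = 3.903 − 1 = 2.903 and Ki = 0.116/2.903 = 0.0400 mM.

0.0400 mM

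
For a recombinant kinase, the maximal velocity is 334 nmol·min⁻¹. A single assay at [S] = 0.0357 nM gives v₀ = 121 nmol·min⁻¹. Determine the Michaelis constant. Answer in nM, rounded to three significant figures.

v/Vmax = 121/334 = 0.3623 = [S]/(Km+[S]).
So Km + [S] = [S]/0.3623 = 0.09854 nM, giving Km = 0.09854 − 0.0357 = 0.0628 nM.

0.0628 nM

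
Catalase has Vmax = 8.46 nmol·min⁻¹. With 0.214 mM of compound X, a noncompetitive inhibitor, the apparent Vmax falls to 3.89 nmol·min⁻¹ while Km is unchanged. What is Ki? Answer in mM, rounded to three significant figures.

0.182 mM

Noncompetitive: Vmax,app = Vmax/α with α = 1 + [I]/Ki.
α = Vmax/Vmax,app = 8.46/3.89 = 2.175.
Since α = 1 + [I]/Ki, [I]/Ki = 2.175 − 1 = 1.175 and Ki = 0.214/1.175 = 0.182 mM.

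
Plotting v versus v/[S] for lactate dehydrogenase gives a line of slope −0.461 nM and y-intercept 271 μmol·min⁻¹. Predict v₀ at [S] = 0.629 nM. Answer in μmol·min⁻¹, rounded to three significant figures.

156 μmol·min⁻¹

In the Eadie–Hofstee form v = Vmax − Km·(v/[S]), the slope is −Km and the intercept is Vmax, so Km = 0.461 nM and Vmax = 271 μmol·min⁻¹.
v = 271 × 0.629/(0.461 + 0.629) = 156 μmol·min⁻¹.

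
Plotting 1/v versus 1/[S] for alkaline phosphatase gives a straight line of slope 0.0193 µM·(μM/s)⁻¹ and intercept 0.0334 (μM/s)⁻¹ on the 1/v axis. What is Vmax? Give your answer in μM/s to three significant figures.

The y-intercept of a Lineweaver–Burk plot equals 1/Vmax, so Vmax = 1/0.0334 = 29.9 μM/s.

29.9 μM/s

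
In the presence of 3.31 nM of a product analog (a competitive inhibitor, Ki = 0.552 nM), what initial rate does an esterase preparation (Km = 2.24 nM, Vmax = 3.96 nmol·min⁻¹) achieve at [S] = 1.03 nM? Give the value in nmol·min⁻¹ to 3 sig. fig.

0.244 nmol·min⁻¹

With α = 1 + [I]/Ki = 1 + 3.31/0.552 = 6.996, the competitive rate law is v = Vmax[S] / (αKm + [S]).
v = 3.96×1.03 / (6.996×2.24 + 1.03) = 4.079/16.70 = 0.244 nmol·min⁻¹.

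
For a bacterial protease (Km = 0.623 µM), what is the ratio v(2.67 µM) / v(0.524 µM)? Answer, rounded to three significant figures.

1.77

Since Vmax cancels, v₂/v₁ = [S]₂(Km+[S]₁) / [S]₁(Km+[S]₂).
= 2.67×(0.623+0.524) / (0.524×(0.623+2.67)) = 3.062/1.726 = 1.77.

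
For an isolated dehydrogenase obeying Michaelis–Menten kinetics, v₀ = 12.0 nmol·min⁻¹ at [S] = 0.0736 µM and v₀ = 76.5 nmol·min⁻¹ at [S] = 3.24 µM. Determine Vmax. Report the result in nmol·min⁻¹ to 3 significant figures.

From v = Vmax[S]/(Km+[S]), each point gives Vmax = v(Km+[S])/[S].
Equating: 12.0(Km+0.0736)/0.0736 = 76.5(Km+3.24)/3.24.
163.0·Km + 12.0 = 23.61·Km + 76.5, so (163.0 − 23.61)·Km = 76.5 − 12.0.
Km = 64.50/139.4 = 0.463 µM; then Vmax = 12.0(0.463+0.0736)/0.0736 = 87.4 nmol·min⁻¹.

87.4 nmol·min⁻¹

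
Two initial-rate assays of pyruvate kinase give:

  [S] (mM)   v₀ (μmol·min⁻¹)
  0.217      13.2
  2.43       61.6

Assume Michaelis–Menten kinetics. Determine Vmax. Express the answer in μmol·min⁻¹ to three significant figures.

96.2 μmol·min⁻¹

From v = Vmax[S]/(Km+[S]), each point gives Vmax = v(Km+[S])/[S].
Equating: 13.2(Km+0.217)/0.217 = 61.6(Km+2.43)/2.43.
60.83·Km + 13.2 = 25.35·Km + 61.6, so (60.83 − 25.35)·Km = 61.6 − 13.2.
Km = 48.40/35.48 = 1.36 mM; then Vmax = 13.2(1.36+0.217)/0.217 = 96.2 μmol·min⁻¹.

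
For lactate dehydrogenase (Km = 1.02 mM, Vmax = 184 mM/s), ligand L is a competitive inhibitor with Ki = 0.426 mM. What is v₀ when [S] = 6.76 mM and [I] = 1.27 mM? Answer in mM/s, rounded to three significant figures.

With α = 1 + [I]/Ki = 1 + 1.27/0.426 = 3.981, the competitive rate law is v = Vmax[S] / (αKm + [S]).
v = 184×6.76 / (3.981×1.02 + 6.76) = 1244/10.82 = 115 mM/s.

115 mM/s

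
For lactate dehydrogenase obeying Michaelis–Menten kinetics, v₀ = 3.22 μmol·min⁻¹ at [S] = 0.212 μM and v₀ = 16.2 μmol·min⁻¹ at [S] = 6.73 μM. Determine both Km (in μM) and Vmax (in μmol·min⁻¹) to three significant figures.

In reciprocal form, 1/v = (Km/Vmax)·(1/[S]) + 1/Vmax. The two points give (1/[S], 1/v) = (4.717, 0.3106) and (0.1486, 0.06173).
Slope = (0.3106 − 0.06173)/(4.717 − 0.1486) = 0.05447; intercept = 0.3106 − 0.05447×4.717 = 0.05364.
Vmax = 1/intercept = 18.6 μmol·min⁻¹; Km = slope × Vmax = 0.05447 × 18.6 = 1.02 μM.

Km = 1.02 μM; Vmax = 18.6 μmol·min⁻¹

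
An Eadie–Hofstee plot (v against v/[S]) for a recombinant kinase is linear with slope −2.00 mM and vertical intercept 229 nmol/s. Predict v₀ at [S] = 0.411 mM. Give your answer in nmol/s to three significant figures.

39.0 nmol/s

In the Eadie–Hofstee form v = Vmax − Km·(v/[S]), the slope is −Km and the intercept is Vmax, so Km = 2.00 mM and Vmax = 229 nmol/s.
v = 229 × 0.411/(2.00 + 0.411) = 39.0 nmol/s.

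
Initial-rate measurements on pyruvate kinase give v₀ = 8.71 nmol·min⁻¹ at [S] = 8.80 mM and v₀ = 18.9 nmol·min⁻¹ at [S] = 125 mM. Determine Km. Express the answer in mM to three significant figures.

12.2 mM

From v = Vmax[S]/(Km+[S]), each point gives Vmax = v(Km+[S])/[S].
Equating: 8.71(Km+8.80)/8.80 = 18.9(Km+125)/125.
0.9898·Km + 8.71 = 0.1512·Km + 18.9, so (0.9898 − 0.1512)·Km = 18.9 − 8.71.
Km = 10.19/0.8386 = 12.2 mM; then Vmax = 8.71(12.2+8.80)/8.80 = 20.7 nmol·min⁻¹.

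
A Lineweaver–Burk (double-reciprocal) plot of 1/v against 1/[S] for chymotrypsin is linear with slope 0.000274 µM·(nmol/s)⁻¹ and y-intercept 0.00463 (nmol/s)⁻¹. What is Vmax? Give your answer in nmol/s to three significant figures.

The y-intercept of a Lineweaver–Burk plot equals 1/Vmax, so Vmax = 1/0.00463 = 216 nmol/s.

216 nmol/s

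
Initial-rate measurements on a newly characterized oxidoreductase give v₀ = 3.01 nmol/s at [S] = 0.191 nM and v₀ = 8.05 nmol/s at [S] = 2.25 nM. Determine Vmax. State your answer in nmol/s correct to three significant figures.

9.53 nmol/s

From v = Vmax[S]/(Km+[S]), each point gives Vmax = v(Km+[S])/[S].
Equating: 3.01(Km+0.191)/0.191 = 8.05(Km+2.25)/2.25.
15.76·Km + 3.01 = 3.578·Km + 8.05, so (15.76 − 3.578)·Km = 8.05 − 3.01.
Km = 5.040/12.18 = 0.414 nM; then Vmax = 3.01(0.414+0.191)/0.191 = 9.53 nmol/s.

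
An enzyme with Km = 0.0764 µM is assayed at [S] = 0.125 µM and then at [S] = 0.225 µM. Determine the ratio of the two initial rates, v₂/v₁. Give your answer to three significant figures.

Since Vmax cancels, v₂/v₁ = [S]₂(Km+[S]₁) / [S]₁(Km+[S]₂).
= 0.225×(0.0764+0.125) / (0.125×(0.0764+0.225)) = 0.04532/0.03768 = 1.20.

1.20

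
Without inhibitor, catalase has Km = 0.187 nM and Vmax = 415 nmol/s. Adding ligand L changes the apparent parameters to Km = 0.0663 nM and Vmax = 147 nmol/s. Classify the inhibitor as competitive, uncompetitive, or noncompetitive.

uncompetitive

Both Km and Vmax decrease by the same factor (~2.82-fold) — characteristic of uncompetitive inhibition.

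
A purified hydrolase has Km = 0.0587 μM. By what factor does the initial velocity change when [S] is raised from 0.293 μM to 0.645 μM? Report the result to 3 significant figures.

The fractional saturations are [S]/(Km+[S]) = 0.293/0.3517 = 0.8331 and 0.645/0.7037 = 0.9166.
v₂/v₁ is just their ratio: 0.9166/0.8331 = 1.10.

1.10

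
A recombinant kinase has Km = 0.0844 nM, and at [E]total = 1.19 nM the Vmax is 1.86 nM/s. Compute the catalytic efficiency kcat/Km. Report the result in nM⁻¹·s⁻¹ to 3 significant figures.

kcat = Vmax/[E]total = 1.86/1.19 = 1.56 s⁻¹.
kcat/Km = 1.56/0.0844 = 18.5 nM⁻¹·s⁻¹.

18.5 nM⁻¹·s⁻¹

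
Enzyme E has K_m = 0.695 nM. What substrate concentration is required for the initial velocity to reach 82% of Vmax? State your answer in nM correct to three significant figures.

v/Vmax = [S]/(Km+[S]) = 0.82, so [S] = Km·0.82/(1 − 0.82) = 0.695 × 4.556.
[S] = 3.17 nM.

3.17 nM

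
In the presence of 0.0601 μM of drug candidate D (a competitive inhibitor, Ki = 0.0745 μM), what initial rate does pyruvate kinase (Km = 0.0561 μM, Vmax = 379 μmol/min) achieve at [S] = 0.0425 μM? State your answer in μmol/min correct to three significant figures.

α = 1 + [I]/Ki = 1 + 0.0601/0.0745 = 1.807.
For a competitive inhibitor, Vmax is unchanged and the apparent Km becomes α·Km: Km,app = 0.101 μM, Vmax,app = 379 μmol/min.
v = Vmax,app·[S]/(Km,app + [S]) = 379 × 0.0425/(0.101 + 0.0425) = 112 μmol/min.

112 μmol/min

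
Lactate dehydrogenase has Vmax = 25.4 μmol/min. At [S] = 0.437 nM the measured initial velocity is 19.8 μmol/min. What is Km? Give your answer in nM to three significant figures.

From v = Vmax[S]/(Km+[S]), Km = [S](Vmax − v)/v.
Km = 0.437 × (25.4 − 19.8) / 19.8 = 2.447/19.8 = 0.124 nM.

0.124 nM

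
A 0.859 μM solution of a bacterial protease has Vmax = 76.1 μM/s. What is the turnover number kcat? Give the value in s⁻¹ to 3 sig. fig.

88.6 s⁻¹

kcat = Vmax/[E]total = 76.1 μM/s / 0.859 μM = 88.6 s⁻¹.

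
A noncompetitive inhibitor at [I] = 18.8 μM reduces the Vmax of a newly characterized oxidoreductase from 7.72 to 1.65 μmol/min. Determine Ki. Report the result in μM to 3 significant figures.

5.11 μM

Noncompetitive: Vmax,app = Vmax/α with α = 1 + [I]/Ki.
α = Vmax/Vmax,app = 7.72/1.65 = 4.679.
Since α = 1 + [I]/Ki, [I]/Ki = 4.679 − 1 = 3.679 and Ki = 18.8/3.679 = 5.11 μM.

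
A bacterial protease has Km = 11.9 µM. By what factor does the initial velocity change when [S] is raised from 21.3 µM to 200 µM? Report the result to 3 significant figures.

The fractional saturations are [S]/(Km+[S]) = 21.3/33.20 = 0.6416 and 200/211.9 = 0.9438.
v₂/v₁ is just their ratio: 0.9438/0.6416 = 1.47.

1.47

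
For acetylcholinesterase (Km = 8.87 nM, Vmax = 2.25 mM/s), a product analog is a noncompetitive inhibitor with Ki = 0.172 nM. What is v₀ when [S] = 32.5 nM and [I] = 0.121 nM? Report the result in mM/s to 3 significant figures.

α = 1 + [I]/Ki = 1 + 0.121/0.172 = 1.703.
For a noncompetitive inhibitor, Vmax is reduced to Vmax/α while Km is unchanged: Km,app = 8.87 nM, Vmax,app = 1.32 mM/s.
v = Vmax,app·[S]/(Km,app + [S]) = 1.32 × 32.5/(8.87 + 32.5) = 1.04 mM/s.

1.04 mM/s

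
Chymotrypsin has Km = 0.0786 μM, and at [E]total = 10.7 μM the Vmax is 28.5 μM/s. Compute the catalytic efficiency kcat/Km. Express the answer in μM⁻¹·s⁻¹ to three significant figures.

33.9 μM⁻¹·s⁻¹

kcat = Vmax/[E]total = 28.5/10.7 = 2.66 s⁻¹.
kcat/Km = 2.66/0.0786 = 33.9 μM⁻¹·s⁻¹.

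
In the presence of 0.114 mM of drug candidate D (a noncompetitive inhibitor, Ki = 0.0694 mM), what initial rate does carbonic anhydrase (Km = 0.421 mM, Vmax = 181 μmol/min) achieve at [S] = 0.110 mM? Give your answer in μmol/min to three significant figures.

14.2 μmol/min

α = 1 + [I]/Ki = 1 + 0.114/0.0694 = 2.643.
For a noncompetitive inhibitor, Vmax is reduced to Vmax/α while Km is unchanged: Km,app = 0.421 mM, Vmax,app = 68.5 μmol/min.
v = Vmax,app·[S]/(Km,app + [S]) = 68.5 × 0.110/(0.421 + 0.110) = 14.2 μmol/min.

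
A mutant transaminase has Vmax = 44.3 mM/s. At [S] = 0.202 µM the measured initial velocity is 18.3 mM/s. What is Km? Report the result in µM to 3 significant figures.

0.287 µM

v/Vmax = 18.3/44.3 = 0.4131 = [S]/(Km+[S]).
So Km + [S] = [S]/0.4131 = 0.4890 µM, giving Km = 0.4890 − 0.202 = 0.287 µM.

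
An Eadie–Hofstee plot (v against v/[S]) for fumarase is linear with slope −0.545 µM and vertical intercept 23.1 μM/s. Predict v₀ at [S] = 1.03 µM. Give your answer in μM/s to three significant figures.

15.1 μM/s

In the Eadie–Hofstee form v = Vmax − Km·(v/[S]), the slope is −Km and the intercept is Vmax, so Km = 0.545 µM and Vmax = 23.1 μM/s.
v = 23.1 × 1.03/(0.545 + 1.03) = 15.1 μM/s.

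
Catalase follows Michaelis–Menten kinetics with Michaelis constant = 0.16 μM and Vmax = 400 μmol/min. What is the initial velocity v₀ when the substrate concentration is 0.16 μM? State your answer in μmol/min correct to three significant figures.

[S]/(Km+[S]) = 0.16/0.3200 = 0.5000, the fractional saturation.
v = 0.5000 × Vmax = 0.5000 × 400 = 200 μmol/min.

200 μmol/min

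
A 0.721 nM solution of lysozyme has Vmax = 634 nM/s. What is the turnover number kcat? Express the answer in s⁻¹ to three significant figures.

kcat = Vmax/[E]total = 634 nM/s / 0.721 nM = 879 s⁻¹.

879 s⁻¹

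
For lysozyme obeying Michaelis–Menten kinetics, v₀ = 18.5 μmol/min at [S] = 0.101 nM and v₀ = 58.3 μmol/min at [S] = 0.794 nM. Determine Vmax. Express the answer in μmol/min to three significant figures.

In reciprocal form, 1/v = (Km/Vmax)·(1/[S]) + 1/Vmax. The two points give (1/[S], 1/v) = (9.901, 0.05405) and (1.259, 0.01715).
Slope = (0.05405 − 0.01715)/(9.901 − 1.259) = 0.004270; intercept = 0.05405 − 0.004270×9.901 = 0.01177.
Vmax = 1/intercept = 84.9 μmol/min; Km = slope × Vmax = 0.004270 × 84.9 = 0.363 nM.

84.9 μmol/min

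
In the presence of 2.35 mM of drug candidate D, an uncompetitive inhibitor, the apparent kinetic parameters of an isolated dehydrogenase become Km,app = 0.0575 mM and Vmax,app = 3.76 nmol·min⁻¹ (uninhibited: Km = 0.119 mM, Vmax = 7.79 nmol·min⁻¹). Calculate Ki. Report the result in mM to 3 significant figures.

Uncompetitive: Vmax,app = Vmax/α (and Km,app = Km/α) with α = 1 + [I]/Ki.
α = Vmax/Vmax,app = 7.79/3.76 = 2.072.
Since α = 1 + [I]/Ki, [I]/Ki = 2.072 − 1 = 1.072 and Ki = 2.35/1.072 = 2.19 mM.

2.19 mM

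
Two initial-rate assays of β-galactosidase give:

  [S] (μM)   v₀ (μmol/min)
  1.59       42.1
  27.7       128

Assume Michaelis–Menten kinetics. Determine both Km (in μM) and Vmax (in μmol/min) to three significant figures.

Km = 3.93 μM; Vmax = 146 μmol/min

In reciprocal form, 1/v = (Km/Vmax)·(1/[S]) + 1/Vmax. The two points give (1/[S], 1/v) = (0.6289, 0.02375) and (0.03610, 0.007812).
Slope = (0.02375 − 0.007812)/(0.6289 − 0.03610) = 0.02689; intercept = 0.02375 − 0.02689×0.6289 = 0.006842.
Vmax = 1/intercept = 146 μmol/min; Km = slope × Vmax = 0.02689 × 146 = 3.93 μM.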